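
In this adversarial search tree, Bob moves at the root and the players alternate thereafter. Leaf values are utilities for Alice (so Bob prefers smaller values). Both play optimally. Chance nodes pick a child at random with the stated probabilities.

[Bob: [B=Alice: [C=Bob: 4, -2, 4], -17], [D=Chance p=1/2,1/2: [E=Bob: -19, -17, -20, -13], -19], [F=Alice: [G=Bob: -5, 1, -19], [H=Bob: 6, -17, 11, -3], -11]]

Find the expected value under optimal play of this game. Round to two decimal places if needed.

C (Bob): min(4, -2, 4) = -2
B (Alice): max(-2, -17) = -2
E (Bob): min(-19, -17, -20, -13) = -20
D (Chance): 1/2·-20 + 1/2·-19 = -19.5
G (Bob): min(-5, 1, -19) = -19
H (Bob): min(6, -17, 11, -3) = -17
F (Alice): max(-19, -17, -11) = -11
Root (Bob): min(-2, -19.5, -11) = -19.5

-19.5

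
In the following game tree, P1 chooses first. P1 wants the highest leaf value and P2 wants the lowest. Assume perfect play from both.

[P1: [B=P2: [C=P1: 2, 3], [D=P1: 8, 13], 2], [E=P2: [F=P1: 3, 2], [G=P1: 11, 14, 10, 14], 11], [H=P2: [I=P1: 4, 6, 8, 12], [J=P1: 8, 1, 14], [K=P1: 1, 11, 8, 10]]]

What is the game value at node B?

2

C: max(2, 3) = 3
D: max(8, 13) = 13
B: min(3, 13, 2) = 2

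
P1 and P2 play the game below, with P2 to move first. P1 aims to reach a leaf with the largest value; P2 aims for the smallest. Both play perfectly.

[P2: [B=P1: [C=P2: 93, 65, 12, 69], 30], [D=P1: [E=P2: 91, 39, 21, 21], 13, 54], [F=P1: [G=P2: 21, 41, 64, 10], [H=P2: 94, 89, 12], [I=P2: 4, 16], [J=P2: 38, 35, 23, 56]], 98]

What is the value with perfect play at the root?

C (P2): min(93, 65, 12, 69) = 12
B (P1): max(12, 30) = 30
E (P2): min(91, 39, 21, 21) = 21
D (P1): max(21, 13, 54) = 54
G (P2): min(21, 41, 64, 10) = 10
H (P2): min(94, 89, 12) = 12
I (P2): min(4, 16) = 4
J (P2): min(38, 35, 23, 56) = 23
F (P1): max(10, 12, 4, 23) = 23
Root (P2): min(30, 54, 23, 98) = 23

23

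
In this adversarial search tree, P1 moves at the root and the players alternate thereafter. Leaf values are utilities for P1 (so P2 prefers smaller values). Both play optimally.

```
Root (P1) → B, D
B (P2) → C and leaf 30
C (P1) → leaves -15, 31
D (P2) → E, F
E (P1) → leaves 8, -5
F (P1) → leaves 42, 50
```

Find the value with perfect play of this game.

C (P1): max(-15, 31) = 31
B (P2): min(31, 30) = 30
E (P1): max(8, -5) = 8
F (P1): max(42, 50) = 50
D (P2): min(8, 50) = 8
Root (P1): max(30, 8) = 30

30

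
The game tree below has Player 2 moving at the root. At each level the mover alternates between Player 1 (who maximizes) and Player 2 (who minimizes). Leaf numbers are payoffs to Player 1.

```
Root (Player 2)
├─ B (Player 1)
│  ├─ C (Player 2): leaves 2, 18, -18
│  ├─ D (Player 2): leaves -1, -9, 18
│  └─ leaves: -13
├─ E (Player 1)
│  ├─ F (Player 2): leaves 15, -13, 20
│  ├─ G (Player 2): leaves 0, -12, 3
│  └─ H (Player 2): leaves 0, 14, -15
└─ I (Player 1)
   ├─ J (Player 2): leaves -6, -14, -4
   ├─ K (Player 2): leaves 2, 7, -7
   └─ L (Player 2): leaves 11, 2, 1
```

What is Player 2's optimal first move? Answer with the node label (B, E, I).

E

C (Player 2): min(2, 18, -18) = -18
D (Player 2): min(-1, -9, 18) = -9
B (Player 1): max(-18, -9, -13) = -9
F (Player 2): min(15, -13, 20) = -13
G (Player 2): min(0, -12, 3) = -12
H (Player 2): min(0, 14, -15) = -15
E (Player 1): max(-13, -12, -15) = -12
J (Player 2): min(-6, -14, -4) = -14
K (Player 2): min(2, 7, -7) = -7
L (Player 2): min(11, 2, 1) = 1
I (Player 1): max(-14, -7, 1) = 1
Root (Player 2): min(-9, -12, 1) = -12
Player 2 picks the child with the lowest value: E (value -12).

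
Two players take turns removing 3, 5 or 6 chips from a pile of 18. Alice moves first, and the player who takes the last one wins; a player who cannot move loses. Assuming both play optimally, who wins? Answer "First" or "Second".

Second

Positions where the player to move wins (W) vs loses (L):
i:   0  1  2  3  4  5  6  7  8  9 10 11 12 13 14 15 16 17 18
     L  L  L  W  W  W  W  W  W  L  L  L  W  W  W  W  W  W  L
Position 18 is L, so the second player wins.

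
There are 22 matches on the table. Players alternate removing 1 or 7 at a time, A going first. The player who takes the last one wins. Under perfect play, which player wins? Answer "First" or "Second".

Positions where the player to move wins (W) vs loses (L):
i:   0  1  2  3  4  5  6  7  8  9 10 11 12 13 14 15 16 17 18 19 20 21 22
     L  W  L  W  L  W  L  W  L  W  L  W  L  W  L  W  L  W  L  W  L  W  L
Position 22 is L, so the second player wins.

Second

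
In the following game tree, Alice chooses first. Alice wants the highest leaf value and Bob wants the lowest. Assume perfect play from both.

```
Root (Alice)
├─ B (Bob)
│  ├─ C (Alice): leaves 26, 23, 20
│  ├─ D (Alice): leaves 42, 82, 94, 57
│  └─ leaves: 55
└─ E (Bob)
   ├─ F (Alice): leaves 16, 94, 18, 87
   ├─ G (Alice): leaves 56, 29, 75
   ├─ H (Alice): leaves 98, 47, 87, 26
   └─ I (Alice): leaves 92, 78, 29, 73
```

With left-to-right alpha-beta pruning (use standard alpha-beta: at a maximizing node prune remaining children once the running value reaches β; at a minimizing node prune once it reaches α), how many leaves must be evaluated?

14

C [α=-∞,β=+∞]: v=26
D [α=-∞,β=26]: v=42 after child 1 ≥ β → β-cutoff, skip 3
B [α=-∞,β=+∞]: v=26
F [α=26,β=+∞]: v=94
G [α=26,β=94]: v=75
H [α=26,β=75]: v=98 after child 1 ≥ β → β-cutoff, skip 3
I [α=26,β=75]: v=92 after child 1 ≥ β → β-cutoff, skip 3
E [α=26,β=+∞]: v=75
Root [α=-∞,β=+∞]: v=75
Leaves evaluated: 14 of 23.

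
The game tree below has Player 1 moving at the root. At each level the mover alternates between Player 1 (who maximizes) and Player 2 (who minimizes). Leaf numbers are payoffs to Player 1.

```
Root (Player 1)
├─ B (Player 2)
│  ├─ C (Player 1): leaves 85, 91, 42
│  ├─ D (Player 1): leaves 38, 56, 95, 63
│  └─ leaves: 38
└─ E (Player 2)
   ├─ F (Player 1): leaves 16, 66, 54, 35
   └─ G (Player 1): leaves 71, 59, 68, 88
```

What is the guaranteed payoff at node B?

C: max(85, 91, 42) = 91
D: max(38, 56, 95, 63) = 95
B: min(91, 95, 38) = 38

38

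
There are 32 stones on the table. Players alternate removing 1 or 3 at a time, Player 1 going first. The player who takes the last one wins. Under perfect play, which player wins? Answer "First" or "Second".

Second

W/L table (W = player to move can force a win):
i:   0  1  2  3  4  5  6  7  8  9 10 11 12 13 14 15 16 17 18 19 20 21 22 23 24 25 26 27 28 29 30 31 32
     L  W  L  W  L  W  L  W  L  W  L  W  L  W  L  W  L  W  L  W  L  W  L  W  L  W  L  W  L  W  L  W  L
Position 32 is L, so the second player wins.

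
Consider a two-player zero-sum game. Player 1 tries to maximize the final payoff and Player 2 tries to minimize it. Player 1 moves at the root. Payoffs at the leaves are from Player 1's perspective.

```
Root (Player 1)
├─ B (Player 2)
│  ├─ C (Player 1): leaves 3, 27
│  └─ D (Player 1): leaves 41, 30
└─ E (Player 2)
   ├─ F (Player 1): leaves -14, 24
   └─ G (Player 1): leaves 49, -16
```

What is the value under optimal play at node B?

27

C: max(3, 27) = 27
D: max(41, 30) = 41
B: min(27, 41) = 27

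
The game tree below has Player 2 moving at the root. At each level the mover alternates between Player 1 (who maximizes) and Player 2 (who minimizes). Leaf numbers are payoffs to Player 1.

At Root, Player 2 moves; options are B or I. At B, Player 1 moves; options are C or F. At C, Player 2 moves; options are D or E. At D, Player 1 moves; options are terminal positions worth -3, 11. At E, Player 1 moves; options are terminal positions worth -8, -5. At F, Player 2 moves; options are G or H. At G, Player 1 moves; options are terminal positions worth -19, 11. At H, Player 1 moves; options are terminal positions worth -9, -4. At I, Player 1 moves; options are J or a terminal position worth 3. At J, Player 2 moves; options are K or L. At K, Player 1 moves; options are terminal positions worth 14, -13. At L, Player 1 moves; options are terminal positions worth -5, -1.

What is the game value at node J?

-1

K: max(14, -13) = 14
L: max(-5, -1) = -1
J: min(14, -1) = -1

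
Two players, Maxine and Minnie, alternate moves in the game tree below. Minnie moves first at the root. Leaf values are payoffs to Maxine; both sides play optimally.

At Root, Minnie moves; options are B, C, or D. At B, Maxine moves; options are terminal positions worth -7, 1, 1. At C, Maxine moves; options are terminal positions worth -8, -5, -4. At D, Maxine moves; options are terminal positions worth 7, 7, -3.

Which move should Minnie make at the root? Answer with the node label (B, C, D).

B (Maxine): max(-7, 1, 1) = 1
C (Maxine): max(-8, -5, -4) = -4
D (Maxine): max(7, 7, -3) = 7
Root (Minnie): min(1, -4, 7) = -4
Minnie picks the child with the lowest value: C (value -4).

C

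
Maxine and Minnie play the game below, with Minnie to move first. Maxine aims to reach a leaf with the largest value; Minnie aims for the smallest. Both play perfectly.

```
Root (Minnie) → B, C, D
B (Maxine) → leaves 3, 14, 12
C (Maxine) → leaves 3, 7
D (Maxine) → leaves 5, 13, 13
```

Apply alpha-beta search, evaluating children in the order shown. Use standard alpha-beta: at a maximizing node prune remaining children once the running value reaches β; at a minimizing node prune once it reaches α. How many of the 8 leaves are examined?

B [α=-∞,β=+∞]: v=14
C [α=-∞,β=14]: v=7
D [α=-∞,β=7]: v=13 after child 2 ≥ β → β-cutoff, skip 1
Root [α=-∞,β=+∞]: v=7
Leaves evaluated: 7 of 8.

7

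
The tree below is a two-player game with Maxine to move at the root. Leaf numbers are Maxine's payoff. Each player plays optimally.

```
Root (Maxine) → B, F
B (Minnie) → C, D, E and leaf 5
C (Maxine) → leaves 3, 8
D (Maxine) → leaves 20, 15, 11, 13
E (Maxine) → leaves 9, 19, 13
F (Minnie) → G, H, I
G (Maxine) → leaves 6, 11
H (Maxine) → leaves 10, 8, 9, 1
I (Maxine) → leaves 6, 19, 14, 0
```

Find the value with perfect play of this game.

C (Maxine): max(3, 8) = 8
D (Maxine): max(20, 15, 11, 13) = 20
E (Maxine): max(9, 19, 13) = 19
B (Minnie): min(8, 20, 19, 5) = 5
G (Maxine): max(6, 11) = 11
H (Maxine): max(10, 8, 9, 1) = 10
I (Maxine): max(6, 19, 14, 0) = 19
F (Minnie): min(11, 10, 19) = 10
Root (Maxine): max(5, 10) = 10

10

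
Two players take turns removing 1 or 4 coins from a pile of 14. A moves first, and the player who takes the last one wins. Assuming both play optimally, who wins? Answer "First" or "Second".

W/L table (W = player to move can force a win):
i:   0  1  2  3  4  5  6  7  8  9 10 11 12 13 14
     L  W  L  W  W  L  W  L  W  W  L  W  L  W  W
Position 14 is W, so the first player wins.

First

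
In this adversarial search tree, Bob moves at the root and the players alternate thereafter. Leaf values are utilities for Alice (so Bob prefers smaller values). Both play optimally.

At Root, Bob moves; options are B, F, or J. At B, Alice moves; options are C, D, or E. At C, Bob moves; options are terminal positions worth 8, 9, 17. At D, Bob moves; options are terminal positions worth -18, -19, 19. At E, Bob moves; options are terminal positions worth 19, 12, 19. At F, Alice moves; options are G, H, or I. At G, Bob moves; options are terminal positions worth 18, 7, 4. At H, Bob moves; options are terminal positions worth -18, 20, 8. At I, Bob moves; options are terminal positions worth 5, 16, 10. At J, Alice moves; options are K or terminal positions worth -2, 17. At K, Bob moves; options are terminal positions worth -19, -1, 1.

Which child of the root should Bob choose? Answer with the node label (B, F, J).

C (Bob): min(8, 9, 17) = 8
D (Bob): min(-18, -19, 19) = -19
E (Bob): min(19, 12, 19) = 12
B (Alice): max(8, -19, 12) = 12
G (Bob): min(18, 7, 4) = 4
H (Bob): min(-18, 20, 8) = -18
I (Bob): min(5, 16, 10) = 5
F (Alice): max(4, -18, 5) = 5
K (Bob): min(-19, -1, 1) = -19
J (Alice): max(-19, -2, 17) = 17
Root (Bob): min(12, 5, 17) = 5
Bob picks the child with the lowest value: F (value 5).

F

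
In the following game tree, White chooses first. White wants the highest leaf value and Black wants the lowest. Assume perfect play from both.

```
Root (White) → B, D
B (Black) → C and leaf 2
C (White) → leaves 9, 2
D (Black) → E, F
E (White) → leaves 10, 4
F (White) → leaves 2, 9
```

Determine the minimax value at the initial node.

9

C (White): max(9, 2) = 9
B (Black): min(9, 2) = 2
E (White): max(10, 4) = 10
F (White): max(2, 9) = 9
D (Black): min(10, 9) = 9
Root (White): max(2, 9) = 9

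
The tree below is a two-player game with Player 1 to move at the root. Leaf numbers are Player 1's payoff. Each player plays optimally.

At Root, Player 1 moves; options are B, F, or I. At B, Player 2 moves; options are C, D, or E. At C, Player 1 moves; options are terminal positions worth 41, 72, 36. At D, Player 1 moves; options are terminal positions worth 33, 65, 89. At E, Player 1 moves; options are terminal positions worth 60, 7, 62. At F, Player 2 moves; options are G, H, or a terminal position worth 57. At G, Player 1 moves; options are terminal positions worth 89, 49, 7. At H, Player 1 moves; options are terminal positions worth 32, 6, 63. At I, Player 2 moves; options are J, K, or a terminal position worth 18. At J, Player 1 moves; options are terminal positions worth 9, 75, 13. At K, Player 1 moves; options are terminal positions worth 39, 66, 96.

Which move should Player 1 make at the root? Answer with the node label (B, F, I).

C (Player 1): max(41, 72, 36) = 72
D (Player 1): max(33, 65, 89) = 89
E (Player 1): max(60, 7, 62) = 62
B (Player 2): min(72, 89, 62) = 62
G (Player 1): max(89, 49, 7) = 89
H (Player 1): max(32, 6, 63) = 63
F (Player 2): min(89, 63, 57) = 57
J (Player 1): max(9, 75, 13) = 75
K (Player 1): max(39, 66, 96) = 96
I (Player 2): min(75, 96, 18) = 18
Root (Player 1): max(62, 57, 18) = 62
Player 1 picks the child with the highest value: B (value 62).

B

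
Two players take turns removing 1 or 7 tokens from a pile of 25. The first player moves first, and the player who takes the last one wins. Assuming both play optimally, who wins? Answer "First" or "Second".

i:   0  1  2  3  4  5  6  7  8  9 10 11 12 13 14 15 16 17 18 19 20 21 22 23 24 25
     L  W  L  W  L  W  L  W  L  W  L  W  L  W  L  W  L  W  L  W  L  W  L  W  L  W
Position 25 is W, so the first player wins.

First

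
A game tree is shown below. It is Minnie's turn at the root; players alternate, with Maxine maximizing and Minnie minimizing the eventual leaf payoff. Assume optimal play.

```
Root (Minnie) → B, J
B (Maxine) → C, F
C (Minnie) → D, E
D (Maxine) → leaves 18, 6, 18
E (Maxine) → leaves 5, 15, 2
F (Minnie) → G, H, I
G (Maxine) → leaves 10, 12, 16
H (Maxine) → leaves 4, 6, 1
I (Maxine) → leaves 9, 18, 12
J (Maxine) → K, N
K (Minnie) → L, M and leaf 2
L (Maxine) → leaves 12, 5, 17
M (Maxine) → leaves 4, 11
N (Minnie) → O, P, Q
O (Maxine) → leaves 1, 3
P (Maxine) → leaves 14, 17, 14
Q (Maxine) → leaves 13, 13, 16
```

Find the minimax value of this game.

3

D (Maxine): max(18, 6, 18) = 18
E (Maxine): max(5, 15, 2) = 15
C (Minnie): min(18, 15) = 15
G (Maxine): max(10, 12, 16) = 16
H (Maxine): max(4, 6, 1) = 6
I (Maxine): max(9, 18, 12) = 18
F (Minnie): min(16, 6, 18) = 6
B (Maxine): max(15, 6) = 15
L (Maxine): max(12, 5, 17) = 17
M (Maxine): max(4, 11) = 11
K (Minnie): min(17, 11, 2) = 2
O (Maxine): max(1, 3) = 3
P (Maxine): max(14, 17, 14) = 17
Q (Maxine): max(13, 13, 16) = 16
N (Minnie): min(3, 17, 16) = 3
J (Maxine): max(2, 3) = 3
Root (Minnie): min(15, 3) = 3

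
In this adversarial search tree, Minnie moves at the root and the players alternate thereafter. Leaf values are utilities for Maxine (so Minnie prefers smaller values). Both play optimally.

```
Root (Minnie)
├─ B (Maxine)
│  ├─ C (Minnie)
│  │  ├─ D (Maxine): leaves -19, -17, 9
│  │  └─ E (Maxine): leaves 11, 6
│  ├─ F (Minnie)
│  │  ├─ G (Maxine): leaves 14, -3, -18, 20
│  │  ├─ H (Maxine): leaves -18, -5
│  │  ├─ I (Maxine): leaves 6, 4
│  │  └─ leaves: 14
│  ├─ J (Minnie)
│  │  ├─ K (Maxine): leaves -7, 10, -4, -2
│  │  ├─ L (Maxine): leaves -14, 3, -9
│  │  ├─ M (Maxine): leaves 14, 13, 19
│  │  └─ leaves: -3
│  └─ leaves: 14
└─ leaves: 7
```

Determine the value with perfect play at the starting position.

7

D (Maxine): max(-19, -17, 9) = 9
E (Maxine): max(11, 6) = 11
C (Minnie): min(9, 11) = 9
G (Maxine): max(14, -3, -18, 20) = 20
H (Maxine): max(-18, -5) = -5
I (Maxine): max(6, 4) = 6
F (Minnie): min(20, -5, 6, 14) = -5
K (Maxine): max(-7, 10, -4, -2) = 10
L (Maxine): max(-14, 3, -9) = 3
M (Maxine): max(14, 13, 19) = 19
J (Minnie): min(10, 3, 19, -3) = -3
B (Maxine): max(9, -5, -3, 14) = 14
Root (Minnie): min(14, 7) = 7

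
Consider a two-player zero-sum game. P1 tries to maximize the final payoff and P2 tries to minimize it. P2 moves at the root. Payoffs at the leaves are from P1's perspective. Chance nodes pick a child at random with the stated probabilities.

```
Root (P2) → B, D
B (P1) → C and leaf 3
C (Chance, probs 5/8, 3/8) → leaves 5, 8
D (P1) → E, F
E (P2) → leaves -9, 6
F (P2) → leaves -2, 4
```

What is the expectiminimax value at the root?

C (Chance): 5/8·5 + 3/8·8 = 6.12
B (P1): max(6.12, 3) = 6.12
E (P2): min(-9, 6) = -9
F (P2): min(-2, 4) = -2
D (P1): max(-9, -2) = -2
Root (P2): min(6.12, -2) = -2

-2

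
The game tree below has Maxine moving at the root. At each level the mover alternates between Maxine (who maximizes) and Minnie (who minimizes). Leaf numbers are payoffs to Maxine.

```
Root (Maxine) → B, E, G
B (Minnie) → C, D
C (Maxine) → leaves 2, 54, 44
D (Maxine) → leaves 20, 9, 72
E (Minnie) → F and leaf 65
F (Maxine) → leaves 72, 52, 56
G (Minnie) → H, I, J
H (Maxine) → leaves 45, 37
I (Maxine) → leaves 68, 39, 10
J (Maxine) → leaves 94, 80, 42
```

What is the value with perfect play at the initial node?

65

C (Maxine): max(2, 54, 44) = 54
D (Maxine): max(20, 9, 72) = 72
B (Minnie): min(54, 72) = 54
F (Maxine): max(72, 52, 56) = 72
E (Minnie): min(72, 65) = 65
H (Maxine): max(45, 37) = 45
I (Maxine): max(68, 39, 10) = 68
J (Maxine): max(94, 80, 42) = 94
G (Minnie): min(45, 68, 94) = 45
Root (Maxine): max(54, 65, 45) = 65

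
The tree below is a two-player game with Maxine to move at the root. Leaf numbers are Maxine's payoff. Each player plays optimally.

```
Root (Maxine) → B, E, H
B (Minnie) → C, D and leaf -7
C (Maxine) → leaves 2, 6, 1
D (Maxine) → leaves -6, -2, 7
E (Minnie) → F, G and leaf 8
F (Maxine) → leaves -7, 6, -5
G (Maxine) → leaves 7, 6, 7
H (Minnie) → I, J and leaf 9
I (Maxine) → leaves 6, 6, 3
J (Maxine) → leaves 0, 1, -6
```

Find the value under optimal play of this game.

C (Maxine): max(2, 6, 1) = 6
D (Maxine): max(-6, -2, 7) = 7
B (Minnie): min(6, 7, -7) = -7
F (Maxine): max(-7, 6, -5) = 6
G (Maxine): max(7, 6, 7) = 7
E (Minnie): min(6, 7, 8) = 6
I (Maxine): max(6, 6, 3) = 6
J (Maxine): max(0, 1, -6) = 1
H (Minnie): min(6, 1, 9) = 1
Root (Maxine): max(-7, 6, 1) = 6

6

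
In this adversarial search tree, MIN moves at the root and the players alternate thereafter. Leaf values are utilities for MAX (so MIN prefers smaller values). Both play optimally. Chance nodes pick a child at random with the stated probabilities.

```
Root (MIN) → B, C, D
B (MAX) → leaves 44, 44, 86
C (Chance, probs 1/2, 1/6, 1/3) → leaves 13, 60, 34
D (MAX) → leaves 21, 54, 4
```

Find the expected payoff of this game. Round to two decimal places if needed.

B (MAX): max(44, 44, 86) = 86
C (Chance): 1/2·13 + 1/6·60 + 1/3·34 = 27.83
D (MAX): max(21, 54, 4) = 54
Root (MIN): min(86, 27.83, 54) = 27.83

27.83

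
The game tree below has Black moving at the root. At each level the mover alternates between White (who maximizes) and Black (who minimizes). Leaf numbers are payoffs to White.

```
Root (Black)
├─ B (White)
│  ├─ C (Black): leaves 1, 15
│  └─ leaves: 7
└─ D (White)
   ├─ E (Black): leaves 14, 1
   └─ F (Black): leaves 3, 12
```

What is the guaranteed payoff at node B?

7

C: min(1, 15) = 1
B: max(1, 7) = 7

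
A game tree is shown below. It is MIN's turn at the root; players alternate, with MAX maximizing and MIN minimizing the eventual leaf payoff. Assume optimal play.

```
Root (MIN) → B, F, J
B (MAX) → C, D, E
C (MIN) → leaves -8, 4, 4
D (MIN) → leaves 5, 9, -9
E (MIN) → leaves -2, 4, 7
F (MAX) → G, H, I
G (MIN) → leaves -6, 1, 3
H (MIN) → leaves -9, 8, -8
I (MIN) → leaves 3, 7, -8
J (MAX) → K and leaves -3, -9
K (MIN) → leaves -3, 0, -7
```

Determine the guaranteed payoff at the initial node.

C (MIN): min(-8, 4, 4) = -8
D (MIN): min(5, 9, -9) = -9
E (MIN): min(-2, 4, 7) = -2
B (MAX): max(-8, -9, -2) = -2
G (MIN): min(-6, 1, 3) = -6
H (MIN): min(-9, 8, -8) = -9
I (MIN): min(3, 7, -8) = -8
F (MAX): max(-6, -9, -8) = -6
K (MIN): min(-3, 0, -7) = -7
J (MAX): max(-7, -3, -9) = -3
Root (MIN): min(-2, -6, -3) = -6

-6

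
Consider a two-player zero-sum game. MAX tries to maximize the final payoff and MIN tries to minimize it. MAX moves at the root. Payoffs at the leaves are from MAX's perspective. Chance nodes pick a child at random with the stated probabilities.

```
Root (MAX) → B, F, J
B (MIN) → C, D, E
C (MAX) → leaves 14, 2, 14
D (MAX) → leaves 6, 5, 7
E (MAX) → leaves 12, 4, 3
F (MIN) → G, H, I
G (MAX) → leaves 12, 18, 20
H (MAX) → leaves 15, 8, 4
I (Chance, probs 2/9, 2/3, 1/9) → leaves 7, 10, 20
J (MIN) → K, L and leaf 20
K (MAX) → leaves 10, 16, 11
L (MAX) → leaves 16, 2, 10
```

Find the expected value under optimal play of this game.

C (MAX): max(14, 2, 14) = 14
D (MAX): max(6, 5, 7) = 7
E (MAX): max(12, 4, 3) = 12
B (MIN): min(14, 7, 12) = 7
G (MAX): max(12, 18, 20) = 20
H (MAX): max(15, 8, 4) = 15
I (Chance): 2/9·7 + 2/3·10 + 1/9·20 = 10.44
F (MIN): min(20, 15, 10.44) = 10.44
K (MAX): max(10, 16, 11) = 16
L (MAX): max(16, 2, 10) = 16
J (MIN): min(16, 16, 20) = 16
Root (MAX): max(7, 10.44, 16) = 16

16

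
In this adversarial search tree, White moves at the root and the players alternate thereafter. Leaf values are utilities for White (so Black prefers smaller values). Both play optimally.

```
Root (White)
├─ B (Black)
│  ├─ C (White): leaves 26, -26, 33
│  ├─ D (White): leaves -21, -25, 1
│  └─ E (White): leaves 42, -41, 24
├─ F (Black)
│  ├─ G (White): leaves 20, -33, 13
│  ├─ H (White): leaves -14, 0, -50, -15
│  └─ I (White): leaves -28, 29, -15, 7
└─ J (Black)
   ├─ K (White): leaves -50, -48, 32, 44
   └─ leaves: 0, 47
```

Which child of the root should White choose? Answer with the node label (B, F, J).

B

C (White): max(26, -26, 33) = 33
D (White): max(-21, -25, 1) = 1
E (White): max(42, -41, 24) = 42
B (Black): min(33, 1, 42) = 1
G (White): max(20, -33, 13) = 20
H (White): max(-14, 0, -50, -15) = 0
I (White): max(-28, 29, -15, 7) = 29
F (Black): min(20, 0, 29) = 0
K (White): max(-50, -48, 32, 44) = 44
J (Black): min(44, 0, 47) = 0
Root (White): max(1, 0, 0) = 1
White picks the child with the highest value: B (value 1).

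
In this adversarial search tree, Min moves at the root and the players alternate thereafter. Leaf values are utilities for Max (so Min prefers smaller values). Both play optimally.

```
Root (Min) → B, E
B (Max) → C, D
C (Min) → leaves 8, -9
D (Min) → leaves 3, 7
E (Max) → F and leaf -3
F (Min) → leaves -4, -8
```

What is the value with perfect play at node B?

3

C: min(8, -9) = -9
D: min(3, 7) = 3
B: max(-9, 3) = 3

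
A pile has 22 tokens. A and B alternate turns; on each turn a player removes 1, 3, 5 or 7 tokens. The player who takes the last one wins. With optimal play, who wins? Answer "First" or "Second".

W/L table (W = player to move can force a win):
i:   0  1  2  3  4  5  6  7  8  9 10 11 12 13 14 15 16 17 18 19 20 21 22
     L  W  L  W  L  W  L  W  L  W  L  W  L  W  L  W  L  W  L  W  L  W  L
Position 22 is L, so the second player wins.

Second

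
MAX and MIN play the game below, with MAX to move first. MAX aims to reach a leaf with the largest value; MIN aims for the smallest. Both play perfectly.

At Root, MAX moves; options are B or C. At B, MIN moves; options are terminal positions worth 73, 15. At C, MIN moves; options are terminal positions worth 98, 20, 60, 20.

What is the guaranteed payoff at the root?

B (MIN): min(73, 15) = 15
C (MIN): min(98, 20, 60, 20) = 20
Root (MAX): max(15, 20) = 20

20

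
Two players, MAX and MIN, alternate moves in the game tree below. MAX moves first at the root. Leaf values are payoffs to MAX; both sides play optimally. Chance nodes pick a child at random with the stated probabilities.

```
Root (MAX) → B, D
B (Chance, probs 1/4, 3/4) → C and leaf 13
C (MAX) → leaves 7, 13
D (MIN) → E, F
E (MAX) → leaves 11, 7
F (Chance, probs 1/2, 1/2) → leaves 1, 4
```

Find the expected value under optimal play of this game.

C (MAX): max(7, 13) = 13
B (Chance): 1/4·13 + 3/4·13 = 13
E (MAX): max(11, 7) = 11
F (Chance): 1/2·1 + 1/2·4 = 2.5
D (MIN): min(11, 2.5) = 2.5
Root (MAX): max(13, 2.5) = 13

13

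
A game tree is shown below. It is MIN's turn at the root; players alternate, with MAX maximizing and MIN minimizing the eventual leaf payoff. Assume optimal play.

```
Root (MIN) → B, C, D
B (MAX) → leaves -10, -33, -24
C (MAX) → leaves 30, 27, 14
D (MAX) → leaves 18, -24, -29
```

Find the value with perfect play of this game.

B (MAX): max(-10, -33, -24) = -10
C (MAX): max(30, 27, 14) = 30
D (MAX): max(18, -24, -29) = 18
Root (MIN): min(-10, 30, 18) = -10

-10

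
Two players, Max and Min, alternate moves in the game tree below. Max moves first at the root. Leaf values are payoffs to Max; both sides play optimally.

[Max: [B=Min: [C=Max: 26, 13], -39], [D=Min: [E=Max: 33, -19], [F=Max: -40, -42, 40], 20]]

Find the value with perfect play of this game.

C (Max): max(26, 13) = 26
B (Min): min(26, -39) = -39
E (Max): max(33, -19) = 33
F (Max): max(-40, -42, 40) = 40
D (Min): min(33, 40, 20) = 20
Root (Max): max(-39, 20) = 20

20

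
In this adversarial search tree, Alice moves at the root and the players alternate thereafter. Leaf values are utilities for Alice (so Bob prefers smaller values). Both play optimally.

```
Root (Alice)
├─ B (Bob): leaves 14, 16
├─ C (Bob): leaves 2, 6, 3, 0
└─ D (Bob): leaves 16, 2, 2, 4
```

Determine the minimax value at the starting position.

B (Bob): min(14, 16) = 14
C (Bob): min(2, 6, 3, 0) = 0
D (Bob): min(16, 2, 2, 4) = 2
Root (Alice): max(14, 0, 2) = 14

14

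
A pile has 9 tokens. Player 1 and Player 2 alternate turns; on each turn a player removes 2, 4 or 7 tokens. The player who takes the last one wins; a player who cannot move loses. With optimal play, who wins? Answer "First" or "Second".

Mark each pile size as W (mover wins) or L (mover loses):
i:   0  1  2  3  4  5  6  7  8  9
     L  L  W  W  W  W  L  W  W  L
Position 9 is L, so the second player wins.

Second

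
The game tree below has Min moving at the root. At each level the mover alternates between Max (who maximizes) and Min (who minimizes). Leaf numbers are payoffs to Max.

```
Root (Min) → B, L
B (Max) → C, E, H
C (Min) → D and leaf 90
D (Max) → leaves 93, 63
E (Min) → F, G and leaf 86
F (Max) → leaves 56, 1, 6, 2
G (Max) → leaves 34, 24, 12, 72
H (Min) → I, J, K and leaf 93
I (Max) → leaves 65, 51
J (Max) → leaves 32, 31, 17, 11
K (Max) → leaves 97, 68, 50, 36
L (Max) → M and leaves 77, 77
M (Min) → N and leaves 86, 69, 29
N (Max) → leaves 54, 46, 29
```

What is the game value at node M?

N: max(54, 46, 29) = 54
M: min(54, 86, 69, 29) = 29

29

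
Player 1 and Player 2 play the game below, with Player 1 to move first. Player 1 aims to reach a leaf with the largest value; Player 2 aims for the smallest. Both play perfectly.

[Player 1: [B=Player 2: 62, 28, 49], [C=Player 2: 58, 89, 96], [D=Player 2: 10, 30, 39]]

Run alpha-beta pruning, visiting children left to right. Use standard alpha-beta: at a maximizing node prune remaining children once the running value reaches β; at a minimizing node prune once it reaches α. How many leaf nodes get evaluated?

B [α=-∞,β=+∞]: v=28
C [α=28,β=+∞]: v=58
D [α=58,β=+∞]: v=10 after child 1 ≤ α → α-cutoff, skip 2
Root [α=-∞,β=+∞]: v=58
Leaves evaluated: 7 of 9.

7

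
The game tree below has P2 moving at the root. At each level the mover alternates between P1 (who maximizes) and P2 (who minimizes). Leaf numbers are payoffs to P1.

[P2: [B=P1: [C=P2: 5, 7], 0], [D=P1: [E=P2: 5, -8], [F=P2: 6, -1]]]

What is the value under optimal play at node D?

E: min(5, -8) = -8
F: min(6, -1) = -1
D: max(-8, -1) = -1

-1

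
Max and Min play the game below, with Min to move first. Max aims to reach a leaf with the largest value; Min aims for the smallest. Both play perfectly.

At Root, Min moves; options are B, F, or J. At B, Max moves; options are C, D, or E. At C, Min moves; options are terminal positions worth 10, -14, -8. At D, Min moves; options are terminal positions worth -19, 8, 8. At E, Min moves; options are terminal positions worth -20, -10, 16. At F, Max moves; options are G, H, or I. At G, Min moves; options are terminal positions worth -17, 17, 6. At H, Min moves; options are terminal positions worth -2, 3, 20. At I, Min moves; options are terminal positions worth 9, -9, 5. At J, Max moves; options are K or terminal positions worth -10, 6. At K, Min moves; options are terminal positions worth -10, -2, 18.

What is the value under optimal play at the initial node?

C (Min): min(10, -14, -8) = -14
D (Min): min(-19, 8, 8) = -19
E (Min): min(-20, -10, 16) = -20
B (Max): max(-14, -19, -20) = -14
G (Min): min(-17, 17, 6) = -17
H (Min): min(-2, 3, 20) = -2
I (Min): min(9, -9, 5) = -9
F (Max): max(-17, -2, -9) = -2
K (Min): min(-10, -2, 18) = -10
J (Max): max(-10, -10, 6) = 6
Root (Min): min(-14, -2, 6) = -14

-14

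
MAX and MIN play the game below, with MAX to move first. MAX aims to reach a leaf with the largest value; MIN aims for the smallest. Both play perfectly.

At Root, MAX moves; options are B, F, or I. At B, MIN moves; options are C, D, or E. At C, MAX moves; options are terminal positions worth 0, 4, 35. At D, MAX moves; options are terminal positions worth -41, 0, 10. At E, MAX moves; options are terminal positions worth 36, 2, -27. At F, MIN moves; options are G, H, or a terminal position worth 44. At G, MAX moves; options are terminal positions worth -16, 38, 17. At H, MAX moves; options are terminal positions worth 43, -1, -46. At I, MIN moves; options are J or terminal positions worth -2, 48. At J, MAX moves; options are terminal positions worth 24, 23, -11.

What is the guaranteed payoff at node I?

J: max(24, 23, -11) = 24
I: min(24, -2, 48) = -2

-2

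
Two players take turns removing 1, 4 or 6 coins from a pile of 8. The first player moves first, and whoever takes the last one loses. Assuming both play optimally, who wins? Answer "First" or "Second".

Second

Mark each pile size as W (mover wins) or L (mover loses):
i:   0  1  2  3  4  5  6  7  8
     W  L  W  L  W  W  L  W  L
Position 8 is L, so the second player wins.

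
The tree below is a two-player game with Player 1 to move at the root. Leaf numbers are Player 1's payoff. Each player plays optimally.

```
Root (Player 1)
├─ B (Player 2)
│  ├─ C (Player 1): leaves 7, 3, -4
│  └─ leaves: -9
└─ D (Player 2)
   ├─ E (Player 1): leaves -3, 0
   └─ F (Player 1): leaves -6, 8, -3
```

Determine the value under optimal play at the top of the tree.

C (Player 1): max(7, 3, -4) = 7
B (Player 2): min(7, -9) = -9
E (Player 1): max(-3, 0) = 0
F (Player 1): max(-6, 8, -3) = 8
D (Player 2): min(0, 8) = 0
Root (Player 1): max(-9, 0) = 0

0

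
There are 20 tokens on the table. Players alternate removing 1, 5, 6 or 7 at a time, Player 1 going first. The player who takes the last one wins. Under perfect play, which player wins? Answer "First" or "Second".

Compute winning (W) and losing (L) positions by backward induction:
i:   0  1  2  3  4  5  6  7  8  9 10 11 12 13 14 15 16 17 18 19 20
     L  W  L  W  L  W  W  W  W  W  W  W  L  W  L  W  L  W  W  W  W
Position 20 is W, so the first player wins.

First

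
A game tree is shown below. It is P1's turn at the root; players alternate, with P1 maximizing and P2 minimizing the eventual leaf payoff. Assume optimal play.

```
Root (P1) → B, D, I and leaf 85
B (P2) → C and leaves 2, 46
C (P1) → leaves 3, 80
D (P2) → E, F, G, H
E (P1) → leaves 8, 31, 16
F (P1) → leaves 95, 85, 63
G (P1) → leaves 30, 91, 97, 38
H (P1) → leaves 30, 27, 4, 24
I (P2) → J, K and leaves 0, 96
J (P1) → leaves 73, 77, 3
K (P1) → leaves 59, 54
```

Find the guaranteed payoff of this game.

85

C (P1): max(3, 80) = 80
B (P2): min(80, 2, 46) = 2
E (P1): max(8, 31, 16) = 31
F (P1): max(95, 85, 63) = 95
G (P1): max(30, 91, 97, 38) = 97
H (P1): max(30, 27, 4, 24) = 30
D (P2): min(31, 95, 97, 30) = 30
J (P1): max(73, 77, 3) = 77
K (P1): max(59, 54) = 59
I (P2): min(77, 59, 0, 96) = 0
Root (P1): max(2, 30, 0, 85) = 85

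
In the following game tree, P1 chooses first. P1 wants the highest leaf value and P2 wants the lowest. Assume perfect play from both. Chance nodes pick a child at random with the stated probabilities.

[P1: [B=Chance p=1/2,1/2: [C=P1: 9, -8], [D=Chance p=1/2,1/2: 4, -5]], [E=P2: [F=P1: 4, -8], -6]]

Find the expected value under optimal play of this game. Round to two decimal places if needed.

4.25

C (P1): max(9, -8) = 9
D (Chance): 1/2·4 + 1/2·-5 = -0.5
B (Chance): 1/2·9 + 1/2·-0.5 = 4.25
F (P1): max(4, -8) = 4
E (P2): min(4, -6) = -6
Root (P1): max(4.25, -6) = 4.25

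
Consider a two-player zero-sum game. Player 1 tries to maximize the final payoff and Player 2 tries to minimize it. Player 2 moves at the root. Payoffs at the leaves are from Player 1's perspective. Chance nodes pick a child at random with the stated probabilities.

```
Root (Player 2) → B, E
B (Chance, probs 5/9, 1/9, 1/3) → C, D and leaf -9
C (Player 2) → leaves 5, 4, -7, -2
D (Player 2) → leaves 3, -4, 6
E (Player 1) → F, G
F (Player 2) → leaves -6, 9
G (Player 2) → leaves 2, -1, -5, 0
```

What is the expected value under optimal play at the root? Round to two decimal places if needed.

C (Player 2): min(5, 4, -7, -2) = -7
D (Player 2): min(3, -4, 6) = -4
B (Chance): 5/9·-7 + 1/9·-4 + 1/3·-9 = -7.33
F (Player 2): min(-6, 9) = -6
G (Player 2): min(2, -1, -5, 0) = -5
E (Player 1): max(-6, -5) = -5
Root (Player 2): min(-7.33, -5) = -7.33

-7.33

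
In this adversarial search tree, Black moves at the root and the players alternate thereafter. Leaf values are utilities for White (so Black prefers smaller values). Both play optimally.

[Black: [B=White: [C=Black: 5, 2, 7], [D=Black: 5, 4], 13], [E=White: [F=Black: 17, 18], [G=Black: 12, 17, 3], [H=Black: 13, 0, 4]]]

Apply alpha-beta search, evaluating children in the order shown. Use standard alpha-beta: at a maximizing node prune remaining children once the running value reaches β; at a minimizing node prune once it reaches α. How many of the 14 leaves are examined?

C [α=-∞,β=+∞]: v=2
D [α=2,β=+∞]: v=4
B [α=-∞,β=+∞]: v=13
F [α=-∞,β=13]: v=17
E [α=-∞,β=13]: v=17 after child 1 ≥ β → β-cutoff, skip 2
Root [α=-∞,β=+∞]: v=13
Leaves evaluated: 8 of 14.

8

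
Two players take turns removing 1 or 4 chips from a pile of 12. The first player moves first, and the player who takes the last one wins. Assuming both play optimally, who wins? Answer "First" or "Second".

Second

i:   0  1  2  3  4  5  6  7  8  9 10 11 12
     L  W  L  W  W  L  W  L  W  W  L  W  L
Position 12 is L, so the second player wins.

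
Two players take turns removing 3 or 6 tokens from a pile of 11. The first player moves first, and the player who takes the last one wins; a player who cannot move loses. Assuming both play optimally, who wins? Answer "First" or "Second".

i:   0  1  2  3  4  5  6  7  8  9 10 11
     L  L  L  W  W  W  W  W  W  L  L  L
Position 11 is L, so the second player wins.

Second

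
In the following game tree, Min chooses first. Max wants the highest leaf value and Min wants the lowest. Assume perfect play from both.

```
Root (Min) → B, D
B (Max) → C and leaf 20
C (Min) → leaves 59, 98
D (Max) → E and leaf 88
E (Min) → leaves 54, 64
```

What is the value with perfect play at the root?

59

C (Min): min(59, 98) = 59
B (Max): max(59, 20) = 59
E (Min): min(54, 64) = 54
D (Max): max(54, 88) = 88
Root (Min): min(59, 88) = 59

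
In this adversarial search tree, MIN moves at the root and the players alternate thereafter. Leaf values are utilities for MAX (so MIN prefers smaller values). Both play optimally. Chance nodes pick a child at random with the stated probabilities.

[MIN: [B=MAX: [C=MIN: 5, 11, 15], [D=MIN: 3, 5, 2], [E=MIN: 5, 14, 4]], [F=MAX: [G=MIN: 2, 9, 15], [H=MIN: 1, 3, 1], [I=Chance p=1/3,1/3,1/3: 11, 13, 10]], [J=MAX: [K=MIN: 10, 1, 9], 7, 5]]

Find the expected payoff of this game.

5

C (MIN): min(5, 11, 15) = 5
D (MIN): min(3, 5, 2) = 2
E (MIN): min(5, 14, 4) = 4
B (MAX): max(5, 2, 4) = 5
G (MIN): min(2, 9, 15) = 2
H (MIN): min(1, 3, 1) = 1
I (Chance): 1/3·11 + 1/3·13 + 1/3·10 = 11.33
F (MAX): max(2, 1, 11.33) = 11.33
K (MIN): min(10, 1, 9) = 1
J (MAX): max(1, 7, 5) = 7
Root (MIN): min(5, 11.33, 7) = 5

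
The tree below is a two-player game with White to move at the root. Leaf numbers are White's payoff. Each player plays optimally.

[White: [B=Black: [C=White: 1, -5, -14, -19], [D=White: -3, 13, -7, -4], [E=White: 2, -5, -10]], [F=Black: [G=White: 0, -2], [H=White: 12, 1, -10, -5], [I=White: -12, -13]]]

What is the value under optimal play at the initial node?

1

C (White): max(1, -5, -14, -19) = 1
D (White): max(-3, 13, -7, -4) = 13
E (White): max(2, -5, -10) = 2
B (Black): min(1, 13, 2) = 1
G (White): max(0, -2) = 0
H (White): max(12, 1, -10, -5) = 12
I (White): max(-12, -13) = -12
F (Black): min(0, 12, -12) = -12
Root (White): max(1, -12) = 1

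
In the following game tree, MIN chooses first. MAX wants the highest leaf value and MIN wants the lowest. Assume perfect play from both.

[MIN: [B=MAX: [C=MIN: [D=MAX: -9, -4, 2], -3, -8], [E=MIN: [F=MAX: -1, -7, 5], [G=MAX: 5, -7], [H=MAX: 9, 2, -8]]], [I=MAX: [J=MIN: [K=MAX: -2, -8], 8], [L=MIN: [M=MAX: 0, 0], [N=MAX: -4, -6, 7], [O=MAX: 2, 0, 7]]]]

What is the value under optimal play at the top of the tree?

D (MAX): max(-9, -4, 2) = 2
C (MIN): min(2, -3, -8) = -8
F (MAX): max(-1, -7, 5) = 5
G (MAX): max(5, -7) = 5
H (MAX): max(9, 2, -8) = 9
E (MIN): min(5, 5, 9) = 5
B (MAX): max(-8, 5) = 5
K (MAX): max(-2, -8) = -2
J (MIN): min(-2, 8) = -2
M (MAX): max(0, 0) = 0
N (MAX): max(-4, -6, 7) = 7
O (MAX): max(2, 0, 7) = 7
L (MIN): min(0, 7, 7) = 0
I (MAX): max(-2, 0) = 0
Root (MIN): min(5, 0) = 0

0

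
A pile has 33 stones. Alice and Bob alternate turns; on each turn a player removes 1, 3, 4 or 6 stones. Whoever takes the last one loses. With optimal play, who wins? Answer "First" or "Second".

Mark each pile size as W (mover wins) or L (mover loses):
i:   0  1  2  3  4  5  6  7  8  9 10 11 12 13 14 15 16 17 18 19 20 21 22 23 24 25 26 27 28 29 30 31 32 33
     W  L  W  L  W  W  W  W  L  W  L  W  W  W  W  L  W  L  W  W  W  W  L  W  L  W  W  W  W  L  W  L  W  W
Position 33 is W, so the first player wins.

First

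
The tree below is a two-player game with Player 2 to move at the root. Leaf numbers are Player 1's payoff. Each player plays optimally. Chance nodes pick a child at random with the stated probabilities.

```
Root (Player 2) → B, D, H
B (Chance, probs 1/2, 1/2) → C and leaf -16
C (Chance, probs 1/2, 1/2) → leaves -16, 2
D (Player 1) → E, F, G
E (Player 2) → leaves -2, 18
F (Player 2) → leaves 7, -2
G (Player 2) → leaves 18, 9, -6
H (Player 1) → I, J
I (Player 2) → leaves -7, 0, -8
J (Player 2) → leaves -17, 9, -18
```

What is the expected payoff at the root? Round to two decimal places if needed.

-11.5

C (Chance): 1/2·-16 + 1/2·2 = -7
B (Chance): 1/2·-7 + 1/2·-16 = -11.5
E (Player 2): min(-2, 18) = -2
F (Player 2): min(7, -2) = -2
G (Player 2): min(18, 9, -6) = -6
D (Player 1): max(-2, -2, -6) = -2
I (Player 2): min(-7, 0, -8) = -8
J (Player 2): min(-17, 9, -18) = -18
H (Player 1): max(-8, -18) = -8
Root (Player 2): min(-11.5, -2, -8) = -11.5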